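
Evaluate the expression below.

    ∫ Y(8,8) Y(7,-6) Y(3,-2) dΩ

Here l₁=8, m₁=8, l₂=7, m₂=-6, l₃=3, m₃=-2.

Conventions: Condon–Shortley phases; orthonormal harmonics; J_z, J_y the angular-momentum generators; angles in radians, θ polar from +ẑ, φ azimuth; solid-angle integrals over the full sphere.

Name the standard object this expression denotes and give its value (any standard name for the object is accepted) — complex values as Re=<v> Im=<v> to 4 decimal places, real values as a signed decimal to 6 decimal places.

This is a Gaunt coefficient — the integral of a triple product of spherical harmonics over the sphere.
Checks pass: Σm=0; 18 even; l₃=3∈[1,15].
(2·8+1)(2·7+1)(2·3+1) = 1785
Δ: 12! 4! 2! / 19! → 1/5290740
sum: t=5:−1/7257600 t=6:+1/2073600 t=7:−1/7257600 = 1/4838400
3j²(8 7 3; 0 0 0) = Δ·Π!·Σ² = 252/20995  (sign -1)
sum: t=0:+1/11496038400 = 1/11496038400
3j²(8 7 3; 8 -6 -2) = Δ·Π!·Σ² = 65/2907  (sign -1)
combine: 4πI² = 1785·252/20995·65/2907 = 2940/6137
take √, sign +1: I = 0.19524983

Gaunt coefficient, +0.195250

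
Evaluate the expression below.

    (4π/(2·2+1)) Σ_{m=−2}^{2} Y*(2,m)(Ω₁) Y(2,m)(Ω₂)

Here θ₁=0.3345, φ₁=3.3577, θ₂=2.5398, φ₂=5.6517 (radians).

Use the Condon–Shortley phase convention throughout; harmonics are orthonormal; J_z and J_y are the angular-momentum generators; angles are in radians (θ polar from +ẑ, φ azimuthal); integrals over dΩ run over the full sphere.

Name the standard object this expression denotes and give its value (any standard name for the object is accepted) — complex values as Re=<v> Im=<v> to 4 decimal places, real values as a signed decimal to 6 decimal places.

This sum is the spherical-harmonic addition theorem: it equals the Legendre polynomial P_l(cos γ) of the angle γ between the two directions.
Addition theorem: P_2(cos γ) = (4π/5) Σ_m Y*_{lm}(Ω₁) Y_{lm}(Ω₂), m = −2…2:
  [-2]  conj(Y_{2,-2})(Ω₁) = (0.037804, 0.017439) ; Y_{2,-2}(Ω₂) = (0.037509, 0.117979) ; Δ = (-0.000639, 0.005114)
  [-1]  conj(Y_{2,-1})(Ω₁) = (-0.233996, -0.051370) ; Y_{2,-1}(Ω₂) = (-0.290996, -0.212832) ; Δ = (0.057159, 0.064750)
  [+0]  conj(Y_{2,0})(Ω₁) = (0.528805, -0.000000) ; Y_{2,0}(Ω₂) = (0.327541, 0.000000) ; Δ = (0.173205, 0.000000)
  [+1]  conj(Y_{2,1})(Ω₁) = (0.233996, -0.051370) ; Y_{2,1}(Ω₂) = (0.290996, -0.212832) ; Δ = (0.057159, -0.064750)
  [+2]  conj(Y_{2,2})(Ω₁) = (0.037804, -0.017439) ; Y_{2,2}(Ω₂) = (0.037509, -0.117979) ; Δ = (-0.000639, -0.005114)
Total Σ_m = (0.286243, -0.000000). Multiply by 2.513274: (0.719408, -0.000000). P_2(cos γ) = 0.719408

Legendre polynomial (addition theorem), +0.719408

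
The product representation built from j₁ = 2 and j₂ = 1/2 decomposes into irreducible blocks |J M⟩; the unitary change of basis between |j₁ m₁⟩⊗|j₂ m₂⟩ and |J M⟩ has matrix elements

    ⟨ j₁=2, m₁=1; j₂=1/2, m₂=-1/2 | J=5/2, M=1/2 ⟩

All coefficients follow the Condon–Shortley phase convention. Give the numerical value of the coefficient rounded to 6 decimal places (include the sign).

triangle: 0!×4!×1!/6! = 24/720
(j±m)!: 3!×1!×0!×1!×3!×2! = 72
prefactor² = (2J+1)×Δ×N² = 72/5
  k=0: +1/(0!×0!×1!×0!×3!×1!) = 1/6
Σ = 1/6  ⇒  CG² = 72/5×(1/6)² = 2/5
CG = +√(2/5) = +0.632456

+√(2/5) = +0.632456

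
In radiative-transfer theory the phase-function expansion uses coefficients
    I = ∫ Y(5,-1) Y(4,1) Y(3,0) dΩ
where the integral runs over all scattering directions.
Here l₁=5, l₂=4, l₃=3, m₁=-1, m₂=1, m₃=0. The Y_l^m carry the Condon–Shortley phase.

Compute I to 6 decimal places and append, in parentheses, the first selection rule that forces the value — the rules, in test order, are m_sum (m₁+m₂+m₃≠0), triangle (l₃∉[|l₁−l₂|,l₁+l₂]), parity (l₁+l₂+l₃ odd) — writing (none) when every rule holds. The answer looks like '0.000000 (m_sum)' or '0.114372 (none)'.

-0.115089 (none)

Checks pass: Σm=0; 12 even; l₃=3∈[1,9].
(2·5+1)(2·4+1)(2·3+1) = 693
Δ: 6! 4! 2! / 13! → 1/180180
sum: t=2:+1/576 t=3:−1/144 t=4:+1/576 = -1/288
3j²(5 4 3; 0 0 0) = Δ·Π!·Σ² = 20/1001  (sign +1)
sum: t=3:−1/432 t=4:+1/192 t=5:−1/1440 = 19/8640
3j²(5 4 3; -1 1 0) = Δ·Π!·Σ² = 361/30030  (sign -1)
combine: 4πI² = 693·20/1001·361/30030 = 2166/13013
take √, sign -1: I = -0.11508947
No selection rule forces the value: the integral is nonzero (none).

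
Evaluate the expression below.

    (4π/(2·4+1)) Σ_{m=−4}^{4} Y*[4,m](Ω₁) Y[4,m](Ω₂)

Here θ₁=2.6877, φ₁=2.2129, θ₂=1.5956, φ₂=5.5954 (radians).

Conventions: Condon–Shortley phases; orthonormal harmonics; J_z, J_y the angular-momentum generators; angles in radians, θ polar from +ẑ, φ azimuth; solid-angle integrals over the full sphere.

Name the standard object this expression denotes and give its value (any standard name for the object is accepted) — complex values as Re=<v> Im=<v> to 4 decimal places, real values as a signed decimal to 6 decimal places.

This sum is the spherical-harmonic addition theorem: it equals the Legendre polynomial P_l(cos γ) of the angle γ between the two directions.
Addition theorem: P_4(cos γ) = (4π/9) Σ_m Y*_{lm}(Ω₁) Y_{lm}(Ω₂), m = −4…4:
  term(m=-4) = +0.004125-0.005937i   from Y*(Ω₁)=-0.013743+0.008870i, Y(Ω₂)=-0.408723+0.168223i
  term(m=-3) = -0.002206+0.001945i   from Y*(Ω₁)=-0.088899-0.033007i, Y(Ω₂)=+0.014666-0.027327i
  term(m=-2) = -0.088296+0.046172i   from Y*(Ω₁)=-0.084615-0.287120i, Y(Ω₂)=-0.064574-0.326555i
  term(m=-1) = +0.016885-0.004148i   from Y*(Ω₁)=+0.296343-0.396276i, Y(Ω₂)=+0.027149+0.022307i
  term(m=+0) = +0.053502+0.000000i   from Y*(Ω₁)=+0.169628-0.000000i, Y(Ω₂)=+0.315406+0.000000i
  term(m=+1) = +0.016885+0.004148i   from Y*(Ω₁)=-0.296343-0.396276i, Y(Ω₂)=-0.027149+0.022307i
  term(m=+2) = -0.088296-0.046172i   from Y*(Ω₁)=-0.084615+0.287120i, Y(Ω₂)=-0.064574+0.326555i
  term(m=+3) = -0.002206-0.001945i   from Y*(Ω₁)=+0.088899-0.033007i, Y(Ω₂)=-0.014666-0.027327i
  term(m=+4) = +0.004125+0.005937i   from Y*(Ω₁)=-0.013743-0.008870i, Y(Ω₂)=-0.408723-0.168223i
Σ over m = -0.085483+0.000000i; ×(4π/9) → -0.119357+0.000000i. Real part: -0.119357

Legendre polynomial (addition theorem), -0.119357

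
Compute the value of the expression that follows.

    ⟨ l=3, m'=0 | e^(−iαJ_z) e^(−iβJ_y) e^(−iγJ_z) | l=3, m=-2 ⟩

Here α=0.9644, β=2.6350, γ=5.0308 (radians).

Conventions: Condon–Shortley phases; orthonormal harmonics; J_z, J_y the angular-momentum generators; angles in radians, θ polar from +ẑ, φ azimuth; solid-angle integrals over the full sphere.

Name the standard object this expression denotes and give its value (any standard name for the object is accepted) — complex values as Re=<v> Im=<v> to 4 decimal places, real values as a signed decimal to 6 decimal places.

Wigner D-matrix element, Re=0.2266 Im=0.1676

This is a Wigner D-matrix element — the rotation-matrix element ⟨l m'| R(α,β,γ) |l m⟩ in the angular-momentum basis.
Split into d^3_{0,-2}(β=2.6350) × two z-phases.
c=cos(2.635000/2)=0.250596, s=sin(2.635000/2)=0.968092; N=√[6·6·1·120]=65.726707
k: max(0,(-2)−(0))=0 … min(3+(-2),3−(0))=1
  k=0: (−1)^2·65.7267/(12)·0.2506^4·0.9681^2 = +0.020244
  k=1: (−1)^3·65.7267/(12)·0.2506^2·0.9681^4 = -0.302118
d^3_{0,-2}(2.6350) = +0.020244 -0.302118 = -0.281874
Attach z-rotation phases: D = e^{-i(0)(0.9644)}·(-0.281874)·e^{-i(-2)(5.0308)} = +0.226624+0.167615i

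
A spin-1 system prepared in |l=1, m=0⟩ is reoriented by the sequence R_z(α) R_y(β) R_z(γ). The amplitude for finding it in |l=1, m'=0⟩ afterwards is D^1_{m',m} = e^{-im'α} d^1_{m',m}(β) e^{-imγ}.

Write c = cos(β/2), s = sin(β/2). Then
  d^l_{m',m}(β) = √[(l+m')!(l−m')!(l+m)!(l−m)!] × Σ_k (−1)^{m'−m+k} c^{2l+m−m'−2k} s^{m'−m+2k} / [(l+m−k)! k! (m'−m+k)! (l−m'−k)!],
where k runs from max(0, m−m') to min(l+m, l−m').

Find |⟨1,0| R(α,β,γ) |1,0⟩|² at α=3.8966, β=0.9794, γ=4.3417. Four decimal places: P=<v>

Split into d^1_{0,0}(β=0.9794) × two z-phases.
Half-angle: c=0.882474, s=0.470361. N=√(1·1·1·1)=1.000000
k: max(0,(0)−(0))=0 … min(1+(0),1−(0))=1
  k=0: (−1)^0·1.0000/(1)·0.8825^2·0.4704^0 = +0.778760
  k=1: (−1)^1·1.0000/(1)·0.8825^0·0.4704^2 = -0.221240
d^1_{0,0}(0.9794) = +0.778760 -0.221240 = +0.557521
|D^1_{0,0}|² = |d^1_{0,0}(β)|² = (+0.557521)² = 0.310829 (the z-rotation phases have unit modulus)

P=0.3108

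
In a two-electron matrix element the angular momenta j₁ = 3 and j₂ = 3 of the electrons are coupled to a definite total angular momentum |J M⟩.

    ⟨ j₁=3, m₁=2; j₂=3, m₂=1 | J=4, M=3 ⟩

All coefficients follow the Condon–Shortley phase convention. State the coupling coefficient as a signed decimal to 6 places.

−√(1/11) = -0.301511

triangle: 2!·4!·4!/11! = 1152/39916800
(j±m)!: 5!·1!·4!·2!·7!·1! = 29030400
prefactor² = (2J+1)·Δ·N² = 82944/11
  k=0: +1/(0!·2!·1!·4!·3!·0!) = 1/288
  k=1: −1/(1!·1!·0!·3!·4!·1!) = -1/144
Σ = -1/288  ⇒  CG² = 82944/11·(-1/288)² = 1/11
CG = −√(1/11) = -0.301511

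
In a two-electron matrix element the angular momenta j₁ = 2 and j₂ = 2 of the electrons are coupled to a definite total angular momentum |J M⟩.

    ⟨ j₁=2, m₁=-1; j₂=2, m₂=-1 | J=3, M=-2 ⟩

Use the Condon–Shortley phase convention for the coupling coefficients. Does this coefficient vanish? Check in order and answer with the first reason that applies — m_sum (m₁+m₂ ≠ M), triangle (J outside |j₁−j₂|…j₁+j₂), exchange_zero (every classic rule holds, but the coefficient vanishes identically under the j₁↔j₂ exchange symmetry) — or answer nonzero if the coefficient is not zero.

m-sum: m₁+m₂ = -1+(-1) = -2, M = -2  ✓
triangle: |j₁−j₂| = 0 ≤ J = 3 ≤ j₁+j₂ = 4  ✓
exchange: j₁=j₂ and m₁=m₂, and (−1)^(j₁+j₂−J) = (−1)^1 = −1 forces ⟨j₁m₁;j₂m₂|JM⟩ = −⟨j₂m₂;j₁m₁|JM⟩ = −⟨j₁m₁;j₂m₂|JM⟩ ⇒ the coefficient vanishes identically
Racah sum check: Σ_k collapses to 0 ⇒ CG = 0

exchange_zero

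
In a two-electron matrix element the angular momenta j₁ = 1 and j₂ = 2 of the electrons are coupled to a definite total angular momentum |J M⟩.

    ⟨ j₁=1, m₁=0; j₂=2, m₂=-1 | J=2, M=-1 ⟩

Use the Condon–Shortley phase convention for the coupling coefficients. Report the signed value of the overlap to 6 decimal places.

+0.408248

√[5·1!1!3!/6! · 1!1!1!3!1!3!] = √(3/2)
  +(−1)^0/∏(0,1,1,1,0,2)! = 1/2  (running 1/2)
  +(−1)^1/∏(1,0,0,0,1,3)! = -1/6  (running 1/3)
⟨..|..⟩ = √(3/2)·(1/3) = +0.408248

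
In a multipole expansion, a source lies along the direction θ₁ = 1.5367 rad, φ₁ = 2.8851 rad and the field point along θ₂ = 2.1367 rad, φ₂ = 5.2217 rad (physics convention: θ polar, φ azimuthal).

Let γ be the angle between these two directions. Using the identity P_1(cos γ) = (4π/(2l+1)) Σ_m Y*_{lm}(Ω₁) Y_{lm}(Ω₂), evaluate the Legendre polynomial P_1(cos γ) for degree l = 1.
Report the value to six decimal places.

Term-by-term m-sum for l=1 (normalisation 4π/3 = 4.188790):
  m=-1: Y*=(-0.333997, 0.087597)  Y=(0.142193, 0.254619)  product (-0.069796, -0.072586)
  m=+0: Y*=(0.016656, -0.000000)  Y=(-0.261978, 0.000000)  product (-0.004364, 0.000000)
  m=+1: Y*=(0.333997, 0.087597)  Y=(-0.142193, 0.254619)  product (-0.069796, 0.072586)
Total Σ_m = (-0.143956, 0.000000). Multiply by 4.188790: (-0.603001, 0.000000). P_1(cos γ) = -0.603001

-0.603001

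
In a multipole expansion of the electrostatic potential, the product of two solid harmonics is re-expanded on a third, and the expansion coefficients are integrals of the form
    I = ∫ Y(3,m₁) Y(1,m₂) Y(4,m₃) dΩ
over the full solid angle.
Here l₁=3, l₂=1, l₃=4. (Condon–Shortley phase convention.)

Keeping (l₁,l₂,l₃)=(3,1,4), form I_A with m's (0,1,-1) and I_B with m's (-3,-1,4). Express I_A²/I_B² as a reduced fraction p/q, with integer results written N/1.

l's match ⇒ only the (l;m) 3-j factors differ between A and B.
A: triangle coeff Δ(3,1,4) = 1/252; Σ_t [0,0]: t=0:+1/72 = 1/72; (3j)²=5/126 [(3 1 4; 0 1 -1)], sign=-1
B: triangle coeff Δ(3,1,4) = 1/252; Σ_t [0,0]: t=0:+1/1440 = 1/1440; (3j)²=1/9 [(3 1 4; -3 -1 4)], sign=+1
I_A²/I_B² = (5/126)/(1/9) = 5/14

5/14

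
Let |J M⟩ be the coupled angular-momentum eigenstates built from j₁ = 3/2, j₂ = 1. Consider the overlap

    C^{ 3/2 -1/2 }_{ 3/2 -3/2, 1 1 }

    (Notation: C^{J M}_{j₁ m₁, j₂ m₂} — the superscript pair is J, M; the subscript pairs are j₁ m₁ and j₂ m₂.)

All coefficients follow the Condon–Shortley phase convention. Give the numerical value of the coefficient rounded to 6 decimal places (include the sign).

-0.632456

j₁+j₂−J=1  J+j₁−j₂=2  J−j₁+j₂=1  j₁+j₂+J+1=5
(j₁±m₁, j₂±m₂, J±M) = (0,3,2,0,1,2)
P² = 8/5
sum k=1..1:
  [1] −1/2 = -1/2
S = -1/2
C² = P²·S² = 2/5 ; C = -0.632456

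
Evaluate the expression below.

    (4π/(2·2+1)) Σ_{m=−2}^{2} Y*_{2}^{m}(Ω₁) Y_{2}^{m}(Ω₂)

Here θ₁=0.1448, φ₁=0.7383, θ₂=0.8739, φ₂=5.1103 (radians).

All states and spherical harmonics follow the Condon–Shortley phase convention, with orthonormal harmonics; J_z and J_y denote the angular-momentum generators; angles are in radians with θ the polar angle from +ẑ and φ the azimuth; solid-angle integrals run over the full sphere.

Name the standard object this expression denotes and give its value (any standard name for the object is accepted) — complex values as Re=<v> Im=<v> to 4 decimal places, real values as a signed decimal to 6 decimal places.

Legendre polynomial (addition theorem), +0.036734

This sum is the spherical-harmonic addition theorem: it equals the Legendre polynomial P_l(cos γ) of the angle γ between the two directions.
Expand P_2 via completeness: Σ_{m} conj(Y_{2,m}) at Ω₁ times Y_{2,m} at Ω₂ —
  m=-2: (0.000756, 0.008007) × (-0.158933, 0.162281) = (-0.001420, -0.001150)  (running Σ = (-0.001420, -0.001150))
  m=-1: (0.081585, 0.074241) × (0.147340, 0.350532) = (-0.014003, 0.039537)  (running Σ = (-0.015423, 0.038387))
  m=0: (0.611083, -0.000000) × (0.074394, 0.000000) = (0.045461, 0.000000)  (running Σ = (0.030038, 0.038387))
  m=1: (-0.081585, 0.074241) × (-0.147340, 0.350532) = (-0.014003, -0.039537)  (running Σ = (0.016036, -0.001150))
  m=2: (0.000756, -0.008007) × (-0.158933, -0.162281) = (-0.001420, 0.001150)  (running Σ = (0.014616, -0.000000))
Accumulated sum (0.014616, -0.000000); after 4π/(2l+1) scaling, (0.036734, -0.000000) ⇒ P_2 = 0.036734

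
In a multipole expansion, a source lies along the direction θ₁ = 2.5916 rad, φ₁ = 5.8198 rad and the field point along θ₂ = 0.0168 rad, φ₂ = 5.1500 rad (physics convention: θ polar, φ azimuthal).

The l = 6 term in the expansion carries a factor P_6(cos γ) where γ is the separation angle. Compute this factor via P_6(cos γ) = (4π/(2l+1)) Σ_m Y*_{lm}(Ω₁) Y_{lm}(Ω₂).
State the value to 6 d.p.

Term-by-term m-sum for l=6 (normalisation 4π/13 = 0.966644):
  m=-6: Y*=(-0.009214, -0.003482)  Y=(0.000000, 0.000000)  product (-0.000000, -0.000000)
  m=-5: Y*=(0.037779, 0.040869)  Y=(0.000000, -0.000000)  product (0.000000, 0.000000)
  m=-4: Y*=(-0.051966, -0.178867)  Y=(-0.000000, -0.000000)  product (-0.000000, 0.000000)
  m=-3: Y*=(-0.071160, 0.389635)  Y=(-0.000024, -0.000006)  product (0.000004, -0.000009)
  m=-2: Y*=(0.285799, -0.380649)  Y=(-0.000942, 0.001128)  product (0.000160, 0.000681)
  m=-1: Y*=(-0.103119, 0.051526)  Y=(0.023430, 0.050079)  product (-0.004996, -0.003957)
  m=+0: Y*=(-0.406502, -0.000000)  Y=(1.014095, 0.000000)  product (-0.412232, -0.000000)
  m=+1: Y*=(0.103119, 0.051526)  Y=(-0.023430, 0.050079)  product (-0.004996, 0.003957)
  m=+2: Y*=(0.285799, 0.380649)  Y=(-0.000942, -0.001128)  product (0.000160, -0.000681)
  m=+3: Y*=(0.071160, 0.389635)  Y=(0.000024, -0.000006)  product (0.000004, 0.000009)
  m=+4: Y*=(-0.051966, 0.178867)  Y=(-0.000000, 0.000000)  product (-0.000000, -0.000000)
  m=+5: Y*=(-0.037779, 0.040869)  Y=(-0.000000, -0.000000)  product (0.000000, -0.000000)
  m=+6: Y*=(-0.009214, 0.003482)  Y=(0.000000, -0.000000)  product (-0.000000, 0.000000)
Total Σ_m = (-0.421896, 0.000000). Multiply by 0.966644: (-0.407823, 0.000000). P_6(cos γ) = -0.407823

-0.407823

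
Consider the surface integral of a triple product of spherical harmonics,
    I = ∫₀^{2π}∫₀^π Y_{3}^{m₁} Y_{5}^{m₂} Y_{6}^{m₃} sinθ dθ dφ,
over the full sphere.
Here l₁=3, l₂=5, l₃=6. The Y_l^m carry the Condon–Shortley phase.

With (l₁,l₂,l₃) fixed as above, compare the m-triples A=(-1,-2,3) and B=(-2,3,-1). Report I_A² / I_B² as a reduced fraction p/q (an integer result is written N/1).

27/32

Shared (l₁,l₂,l₃)=(3,5,6): N and (l;000)² cancel in I_A²/I_B².
A: Δ = 2!·4!·8!/15! = 1/675675; Racah Σ t=0..2: t=0:+1/34560 t=1:−1/8640 t=2:+1/40320 = -1/16128; ⇒ 3j(3 5 6; -1 -2 3)² = 18/1001, sgn +1
B: Δ = 2!·4!·8!/15! = 1/675675; Racah Σ t=1..2: t=1:−1/120960 t=2:+1/17280 = 1/20160; ⇒ 3j(3 5 6; -2 3 -1)² = 64/3003, sgn -1
I_A²/I_B² = (18/1001)/(64/3003) = 27/32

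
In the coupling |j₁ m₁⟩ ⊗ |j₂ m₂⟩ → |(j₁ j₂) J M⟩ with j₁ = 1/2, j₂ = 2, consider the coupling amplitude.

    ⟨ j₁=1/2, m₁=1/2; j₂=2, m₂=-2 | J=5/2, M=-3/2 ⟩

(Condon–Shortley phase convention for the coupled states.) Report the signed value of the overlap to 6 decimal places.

+0.447214  (= +√(1/5))

triangle: 0!×1!×4!/6! = 24/720
(j±m)!: 1!×0!×0!×4!×1!×4! = 576
prefactor² = (2J+1)×Δ×N² = 576/5
  k=0: +1/(0!×0!×0!×0!×1!×4!) = 1/24
Σ = 1/24  ⇒  CG² = 576/5×(1/24)² = 1/5
CG = +√(1/5) = +0.447214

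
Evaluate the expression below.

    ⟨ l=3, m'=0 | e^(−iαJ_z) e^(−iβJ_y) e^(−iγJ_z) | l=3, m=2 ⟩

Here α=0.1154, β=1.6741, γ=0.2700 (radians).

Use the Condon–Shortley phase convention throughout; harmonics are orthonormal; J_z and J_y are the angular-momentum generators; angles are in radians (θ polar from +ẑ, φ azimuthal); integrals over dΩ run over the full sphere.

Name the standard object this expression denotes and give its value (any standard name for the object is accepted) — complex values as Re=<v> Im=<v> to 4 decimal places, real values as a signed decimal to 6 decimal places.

This is a Wigner D-matrix element — the rotation-matrix element ⟨l m'| R(α,β,γ) |l m⟩ in the angular-momentum basis.
D^3_{0,2}(0.1154,1.6741,0.2700) = e^{-i·0·0.1154}·d^3_{0,2}(1.6741)·e^{-i·2·0.2700}. Compute d first:
Half-angle: c=0.669657, s=0.742671. N=√(6·6·120·1)=65.726707
k∈{2,3} keeps every argument non-negative
  k=2: (−1)^0·65.7267/(12)·0.6697^4·0.7427^2 = +0.607522
  k=3: (−1)^1·65.7267/(12)·0.6697^2·0.7427^4 = -0.747223
d^3_{0,2}(1.6741) = +0.607522 -0.747223 = -0.139701
Phases: e^{-i·(0)·0.1154}=+1.000000+0.000000i, e^{-i·(2)·0.2700}=+0.857709-0.514136i ⇒ D=-0.119823+0.071826i

Wigner D-matrix element, Re=-0.1198 Im=0.0718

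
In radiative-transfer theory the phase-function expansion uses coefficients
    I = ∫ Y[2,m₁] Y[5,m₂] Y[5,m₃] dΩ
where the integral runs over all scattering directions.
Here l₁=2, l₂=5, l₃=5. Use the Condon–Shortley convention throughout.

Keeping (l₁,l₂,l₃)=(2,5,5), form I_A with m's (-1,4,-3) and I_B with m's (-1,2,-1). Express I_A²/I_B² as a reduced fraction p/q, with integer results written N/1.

7/2

Shared (l₁,l₂,l₃)=(2,5,5): N and (l;000)² cancel in I_A²/I_B².
A: Δ = 2!·2!·8!/13! = 1/38610; Racah Σ t=1..2: t=1:−1/80640 t=2:+1/10080 = 1/11520; ⇒ 3j(2 5 5; -1 4 -3)² = 49/1430, sgn +1
B: Δ = 2!·2!·8!/13! = 1/38610; Racah Σ t=1..2: t=1:−1/2880 t=2:+1/1440 = 1/2880; ⇒ 3j(2 5 5; -1 2 -1)² = 7/715, sgn +1
I_A²/I_B² = (49/1430)/(7/715) = 7/2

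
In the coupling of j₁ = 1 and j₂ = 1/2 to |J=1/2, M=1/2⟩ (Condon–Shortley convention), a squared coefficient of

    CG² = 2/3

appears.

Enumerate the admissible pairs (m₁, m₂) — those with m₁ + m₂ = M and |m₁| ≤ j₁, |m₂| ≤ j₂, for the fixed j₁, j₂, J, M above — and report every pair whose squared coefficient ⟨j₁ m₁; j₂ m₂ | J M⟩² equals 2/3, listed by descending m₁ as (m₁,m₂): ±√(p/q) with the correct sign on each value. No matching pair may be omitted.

(1,-1/2): +√(2/3)

Admissible pairs with m₁+m₂ = M = 1/2: (0,1/2), (1,-1/2)
  (m₁,m₂)=(1,-1/2): CG² = 2/3, CG = +√(2/3)   ← matches the target
  (m₁,m₂)=(0,1/2): CG² = 1/3, CG = −√(1/3)
Pairs with CG² = 2/3: (1,-1/2): +√(2/3)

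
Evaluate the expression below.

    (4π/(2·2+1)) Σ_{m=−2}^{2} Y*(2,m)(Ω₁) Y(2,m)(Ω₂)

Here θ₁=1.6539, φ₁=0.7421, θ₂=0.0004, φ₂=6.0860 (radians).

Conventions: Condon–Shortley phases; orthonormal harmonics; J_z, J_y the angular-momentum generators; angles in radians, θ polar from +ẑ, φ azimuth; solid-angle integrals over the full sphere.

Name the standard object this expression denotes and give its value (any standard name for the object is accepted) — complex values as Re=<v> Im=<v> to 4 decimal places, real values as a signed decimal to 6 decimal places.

Legendre polynomial (addition theorem), -0.489723

This sum is the spherical-harmonic addition theorem: it equals the Legendre polynomial P_l(cos γ) of the angle γ between the two directions.
Summing Y*_{l m}(θ₁,φ₁)·Y_{l m}(θ₂,φ₂) over m ∈ [−2, 2]; prefactor 4π/(2·2+1) = 2.513274:
  term(m=-2) = -0.000000+0.000000i   from Y*(Ω₁)=+0.033178+0.382175i, Y(Ω₂)=+0.000000+0.000000i
  term(m=-1) = -0.000012-0.000016i   from Y*(Ω₁)=-0.047102-0.043190i, Y(Ω₂)=+0.000303+0.000061i
  term(m=+0) = -0.194831-0.000000i   from Y*(Ω₁)=-0.308872-0.000000i, Y(Ω₂)=+0.630783+0.000000i
  term(m=+1) = -0.000012+0.000016i   from Y*(Ω₁)=+0.047102-0.043190i, Y(Ω₂)=-0.000303+0.000061i
  term(m=+2) = -0.000000-0.000000i   from Y*(Ω₁)=+0.033178-0.382175i, Y(Ω₂)=+0.000000-0.000000i
Σ over m = -0.194855-0.000000i; ×(4π/5) → -0.489723-0.000000i. Real part: -0.489723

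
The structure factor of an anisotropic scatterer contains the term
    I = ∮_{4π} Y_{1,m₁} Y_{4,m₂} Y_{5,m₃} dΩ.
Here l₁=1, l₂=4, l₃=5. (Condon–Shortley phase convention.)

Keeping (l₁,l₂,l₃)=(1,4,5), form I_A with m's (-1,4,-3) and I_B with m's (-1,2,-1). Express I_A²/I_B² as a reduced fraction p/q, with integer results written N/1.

Same 1,4,5: normalisation and zero-m 3j drop out of the ratio.
A: Δ: 0! 2! 8! / 11! → 1/495; sum: t=0:+1/80640 = 1/80640; 3j²(1 4 5; -1 4 -3) = Δ·Π!·Σ² = 1/495  (sign +1)
B: Δ: 0! 2! 8! / 11! → 1/495; sum: t=0:+1/2880 = 1/2880; 3j²(1 4 5; -1 2 -1) = Δ·Π!·Σ² = 2/165  (sign +1)
I_A²/I_B² = (1/495)/(2/165) = 1/6

1/6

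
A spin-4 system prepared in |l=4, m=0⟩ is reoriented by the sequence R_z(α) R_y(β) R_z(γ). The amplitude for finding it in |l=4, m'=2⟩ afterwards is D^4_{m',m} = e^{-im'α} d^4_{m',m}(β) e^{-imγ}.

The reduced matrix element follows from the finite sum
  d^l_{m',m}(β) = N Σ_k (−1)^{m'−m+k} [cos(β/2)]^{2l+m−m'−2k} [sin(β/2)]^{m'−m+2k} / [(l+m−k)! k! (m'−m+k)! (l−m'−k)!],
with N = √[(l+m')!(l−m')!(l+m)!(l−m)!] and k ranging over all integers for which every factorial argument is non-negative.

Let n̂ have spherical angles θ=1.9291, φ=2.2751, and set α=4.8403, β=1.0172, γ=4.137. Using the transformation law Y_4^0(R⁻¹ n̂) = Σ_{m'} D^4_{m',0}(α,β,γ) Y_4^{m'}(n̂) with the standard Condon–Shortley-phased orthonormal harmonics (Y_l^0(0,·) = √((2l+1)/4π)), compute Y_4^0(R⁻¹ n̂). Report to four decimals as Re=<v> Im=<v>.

Need the full column D^4_{m',0} for m'=−4..4 at α=4.8403, β=1.0172, γ=4.1370.
cos(β/2)=0.873427, sin(β/2)=0.486955
d^4_{-4,0}: single k=4 term ⇒ +0.273786;  D = +0.238725+0.134049i
d^4_{-3,0}: k∈[3..4] ⇒ +0.694486 -0.215868 = +0.478618;  D = -0.179187+0.443810i
d^4_{-2,0}: k∈[2..4] ⇒ +0.998755 -0.827850 +0.096496 = +0.267400;  D = -0.258698-0.067663i
d^4_{-1,0}: k∈[1..4] ⇒ +0.844482 -1.574947 +0.489542 -0.025361 = -0.266283;  D = -0.033968+0.264108i
d^4_{0,0}: k∈[0..4] ⇒ +0.338699 -1.684448 +1.178051 -0.162744 +0.003162 = -0.327280;  D = -0.327280+0.000000i
d^4_{1,0}: k∈[0..3] ⇒ -0.844482 +1.574947 -0.489542 +0.025361 = +0.266283;  D = +0.033968+0.264108i
d^4_{2,0}: k∈[0..2] ⇒ +0.998755 -0.827850 +0.096496 = +0.267400;  D = -0.258698+0.067663i
d^4_{3,0}: k∈[0..1] ⇒ -0.694486 +0.215868 = -0.478618;  D = +0.179187+0.443810i
d^4_{4,0}: single k=0 term ⇒ +0.273786;  D = +0.238725-0.134049i
Y_4^{m'}(θ=1.9291,φ=2.2751) and Σ D·Y over m':
  (+0.2387+0.1340i)·(-0.3226-0.1085i)  (-0.1792+0.4438i)·(-0.3088+0.1860i)  (-0.2587-0.0677i)·(+0.0066-0.0403i)  (-0.0340+0.2641i)·(-0.2152-0.2533i)  (-0.3273+0.0000i)·(-0.0169+0.0000i)  (+0.0340+0.2641i)·(+0.2152-0.2533i)  (-0.2587+0.0677i)·(+0.0066+0.0403i)  (+0.1792+0.4438i)·(+0.3088+0.1860i)  (+0.2387-0.1340i)·(-0.3226+0.1085i)
Y_4^0(R⁻¹ n̂) = -0.034299+0.000000i

Re=-0.0343 Im=0.0000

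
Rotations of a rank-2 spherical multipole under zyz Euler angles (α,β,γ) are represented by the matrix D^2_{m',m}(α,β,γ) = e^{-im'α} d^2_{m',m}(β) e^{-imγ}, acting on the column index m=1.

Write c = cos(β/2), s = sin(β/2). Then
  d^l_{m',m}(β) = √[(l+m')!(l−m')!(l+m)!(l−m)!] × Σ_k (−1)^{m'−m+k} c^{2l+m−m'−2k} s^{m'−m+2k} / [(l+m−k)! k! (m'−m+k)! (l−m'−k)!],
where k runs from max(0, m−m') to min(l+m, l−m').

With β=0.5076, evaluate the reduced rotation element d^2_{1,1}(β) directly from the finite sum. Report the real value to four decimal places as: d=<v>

d=0.7007

d^2_{1,1}(β=0.5076) via the finite sum:
With c≡cos(β/2)=0.967965 and s≡sin(β/2)=0.251084, N=[6·1·6·1]^{1/2}=6.000000
k: max(0,(1)−(1))=0 … min(2+(1),2−(1))=1
  k=0: (−1)^0·6.0000/(6)·0.9680^4·0.2511^0 = +0.877888
  k=1: (−1)^1·6.0000/(2)·0.9680^2·0.2511^2 = -0.177206
d^2_{1,1}(0.5076) = +0.877888 -0.177206 = +0.700682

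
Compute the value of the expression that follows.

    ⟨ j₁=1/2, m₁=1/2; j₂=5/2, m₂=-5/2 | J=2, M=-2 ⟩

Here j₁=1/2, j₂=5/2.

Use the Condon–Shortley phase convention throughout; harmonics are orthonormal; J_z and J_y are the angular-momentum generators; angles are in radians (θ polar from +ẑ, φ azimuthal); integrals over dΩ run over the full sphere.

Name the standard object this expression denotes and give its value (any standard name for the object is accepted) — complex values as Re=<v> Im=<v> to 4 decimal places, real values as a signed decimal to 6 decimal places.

Clebsch–Gordan coefficient, +√(5/6) ≈ +0.912871

This is a Clebsch–Gordan (vector-coupling) coefficient.
triangle: 1!*0!*4!/6! = 24/720
(j±m)!: 1!*0!*0!*5!*0!*4! = 2880
prefactor² = (2J+1)*Δ*N² = 480
  k=0: +1/(0!*1!*0!*0!*0!*4!) = 1/24
Σ = 1/24  ⇒  CG² = 480*(1/24)² = 5/6
CG = +√(5/6) = +0.912871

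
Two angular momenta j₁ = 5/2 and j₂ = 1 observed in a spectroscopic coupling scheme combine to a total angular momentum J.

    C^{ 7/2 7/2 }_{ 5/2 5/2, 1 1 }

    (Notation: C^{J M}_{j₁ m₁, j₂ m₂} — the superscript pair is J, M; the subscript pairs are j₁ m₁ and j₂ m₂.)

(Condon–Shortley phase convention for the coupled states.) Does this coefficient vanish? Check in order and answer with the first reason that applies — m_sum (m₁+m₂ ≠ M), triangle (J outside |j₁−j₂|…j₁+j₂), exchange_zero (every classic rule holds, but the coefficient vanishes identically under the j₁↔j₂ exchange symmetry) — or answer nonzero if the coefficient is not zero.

m-sum: m₁+m₂ = 5/2+1 = 7/2, M = 7/2  ✓
triangle: |j₁−j₂| = 3/2 ≤ J = 7/2 ≤ j₁+j₂ = 7/2  ✓
exchange: j₁≠j₂ or m₁≠m₂ — the exchange symmetry imposes no constraint here
value check: CG = +1 = +1.000000 ≠ 0

nonzero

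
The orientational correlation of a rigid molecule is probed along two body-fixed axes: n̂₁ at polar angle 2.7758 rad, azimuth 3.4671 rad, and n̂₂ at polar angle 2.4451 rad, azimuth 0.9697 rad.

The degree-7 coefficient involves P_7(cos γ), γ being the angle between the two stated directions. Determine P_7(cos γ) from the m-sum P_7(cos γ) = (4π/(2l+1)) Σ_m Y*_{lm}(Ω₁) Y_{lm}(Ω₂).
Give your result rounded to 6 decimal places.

0.279450

Addition theorem: P_7(cos γ) = (4π/15) Σ_m Y*_{lm}(Ω₁) Y_{lm}(Ω₂), m = −7…7:
  m=-7: Y*=0.00024 - 0.00028j  Y=0.01957 - 0.01081j  product 0.00000 - 0.00001j
  m=-6: Y*=0.00136 - 0.00340j  Y=-0.08943 - 0.04486j  product -0.00027 + 0.00024j
  m=-5: Y*=0.00126 - 0.02217j  Y=0.03598 + 0.26269j  product 0.00587 - 0.00047j
  m=-4: Y*=-0.02483 - 0.09016j  Y=0.32824 - 0.29804j  product -0.03502 - 0.02219j
  m=-3: Y*=-0.15363 - 0.22734j  Y=-0.38880 - 0.09206j  product 0.03880 + 0.10253j
  m=-2: Y*=-0.41373 - 0.31518j  Y=-0.00379 - 0.00982j  product -0.00153 + 0.00526j
  m=-1: Y*=-0.45016 - 0.15193j  Y=-0.22131 + 0.32272j  product 0.14866 - 0.11165j
  m=+0: Y*=0.17922 + 0.00000j  Y=0.11472 + 0.00000j  product 0.02056 + 0.00000j
  m=+1: Y*=0.45016 - 0.15193j  Y=0.22131 + 0.32272j  product 0.14866 + 0.11165j
  m=+2: Y*=-0.41373 + 0.31518j  Y=-0.00379 + 0.00982j  product -0.00153 - 0.00526j
  m=+3: Y*=0.15363 - 0.22734j  Y=0.38880 - 0.09206j  product 0.03880 - 0.10253j
  m=+4: Y*=-0.02483 + 0.09016j  Y=0.32824 + 0.29804j  product -0.03502 + 0.02219j
  m=+5: Y*=-0.00126 - 0.02217j  Y=-0.03598 + 0.26269j  product 0.00587 + 0.00047j
  m=+6: Y*=0.00136 + 0.00340j  Y=-0.08943 + 0.04486j  product -0.00027 - 0.00024j
  m=+7: Y*=-0.00024 - 0.00028j  Y=-0.01957 - 0.01081j  product 0.00000 + 0.00001j
Total Σ_m = 0.33357 + 0.00000j. Multiply by 0.837758: 0.27945 + 0.00000j. P_7(cos γ) = 0.279450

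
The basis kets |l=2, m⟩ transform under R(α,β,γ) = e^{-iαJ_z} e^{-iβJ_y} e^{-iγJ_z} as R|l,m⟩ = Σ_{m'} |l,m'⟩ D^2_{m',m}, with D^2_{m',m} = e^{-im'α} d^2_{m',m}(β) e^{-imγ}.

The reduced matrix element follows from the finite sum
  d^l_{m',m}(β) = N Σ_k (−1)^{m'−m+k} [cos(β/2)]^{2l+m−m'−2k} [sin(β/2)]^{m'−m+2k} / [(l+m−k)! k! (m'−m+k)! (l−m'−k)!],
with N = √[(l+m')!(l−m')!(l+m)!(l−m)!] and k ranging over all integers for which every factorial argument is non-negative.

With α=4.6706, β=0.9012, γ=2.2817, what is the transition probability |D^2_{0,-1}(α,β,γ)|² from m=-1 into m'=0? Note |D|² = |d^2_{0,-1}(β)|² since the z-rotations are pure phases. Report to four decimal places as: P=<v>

First d^2_{0,-1}(β=0.9012), then the phase factors e^{-i(0)α} and e^{-i(-1)γ}:
With c≡cos(β/2)=0.900186 and s≡sin(β/2)=0.435506, N=[2·2·1·6]^{1/2}=4.898979
k∈{0,1} keeps every argument non-negative
  k=0: (−1)^1·4.8990/(2)·0.9002^3·0.4355^1 = -0.778155
  k=1: (−1)^2·4.8990/(2)·0.9002^1·0.4355^3 = +0.182133
d^2_{0,-1}(0.9012) = -0.778155 +0.182133 = -0.596022
|D^2_{0,-1}|² = |d^2_{0,-1}(β)|² = (-0.596022)² = 0.355242 (the z-rotation phases have unit modulus)

P=0.3552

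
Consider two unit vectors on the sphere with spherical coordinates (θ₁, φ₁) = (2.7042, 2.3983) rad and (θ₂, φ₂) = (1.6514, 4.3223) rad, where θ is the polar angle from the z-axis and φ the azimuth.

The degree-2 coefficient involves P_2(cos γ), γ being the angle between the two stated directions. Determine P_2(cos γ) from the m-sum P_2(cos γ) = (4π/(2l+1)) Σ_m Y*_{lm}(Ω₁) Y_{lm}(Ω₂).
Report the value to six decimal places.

-0.491983

Addition theorem: P_2(cos γ) = (4π/5) Σ_m Y*_{lm}(Ω₁) Y_{lm}(Ω₂), m = −2…2:
  [-2]  conj(Y_{2,-2})(Ω₁) = +0.005829-0.069059i ; Y_{2,-2}(Ω₂) = -0.272779-0.269946i ; Δ = -0.020232+0.017264i
  [-1]  conj(Y_{2,-1})(Ω₁) = +0.218244-0.200598i ; Y_{2,-1}(Ω₂) = +0.023577-0.057343i ; Δ = -0.006357-0.017244i
  [+0]  conj(Y_{2,0})(Ω₁) = +0.461021-0.000000i ; Y_{2,0}(Ω₂) = -0.309258+0.000000i ; Δ = -0.142574+0.000000i
  [+1]  conj(Y_{2,1})(Ω₁) = -0.218244-0.200598i ; Y_{2,1}(Ω₂) = -0.023577-0.057343i ; Δ = -0.006357+0.017244i
  [+2]  conj(Y_{2,2})(Ω₁) = +0.005829+0.069059i ; Y_{2,2}(Ω₂) = -0.272779+0.269946i ; Δ = -0.020232-0.017264i
Accumulated sum -0.195754+0.000000i; after 4π/(2l+1) scaling, -0.491983+0.000000i ⇒ P_2 = -0.491983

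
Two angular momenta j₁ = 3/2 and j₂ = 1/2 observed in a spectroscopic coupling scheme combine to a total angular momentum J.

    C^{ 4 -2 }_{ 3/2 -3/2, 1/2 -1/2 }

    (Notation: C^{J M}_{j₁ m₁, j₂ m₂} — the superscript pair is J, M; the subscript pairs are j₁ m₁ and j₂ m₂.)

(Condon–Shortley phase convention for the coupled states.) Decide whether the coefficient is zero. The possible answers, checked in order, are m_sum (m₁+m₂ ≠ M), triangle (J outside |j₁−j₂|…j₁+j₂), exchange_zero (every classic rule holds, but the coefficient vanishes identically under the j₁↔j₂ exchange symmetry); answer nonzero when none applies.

m-sum: m₁+m₂ = -3/2+(-1/2) = -2, M = -2  ✓
triangle: need |j₁−j₂| ≤ J ≤ j₁+j₂, i.e. J ∈ [1, 2]; J = 4 is outside ✗ ⇒ coefficient is 0

triangle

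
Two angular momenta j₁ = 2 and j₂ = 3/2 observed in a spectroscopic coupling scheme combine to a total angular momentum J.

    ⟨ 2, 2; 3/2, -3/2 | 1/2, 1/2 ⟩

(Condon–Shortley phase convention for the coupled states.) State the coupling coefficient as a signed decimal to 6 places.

j₁+j₂−J=3  J+j₁−j₂=1  J−j₁+j₂=0  j₁+j₂+J+1=5
(j₁±m₁, j₂±m₂, J±M) = (4,0,0,3,1,0)
P² = 72/5
sum k=0..0:
  [0] +1/6 = 1/6
S = 1/6
C² = P²·S² = 2/5 ; C = +0.632456

+0.632456  (= +√(2/5))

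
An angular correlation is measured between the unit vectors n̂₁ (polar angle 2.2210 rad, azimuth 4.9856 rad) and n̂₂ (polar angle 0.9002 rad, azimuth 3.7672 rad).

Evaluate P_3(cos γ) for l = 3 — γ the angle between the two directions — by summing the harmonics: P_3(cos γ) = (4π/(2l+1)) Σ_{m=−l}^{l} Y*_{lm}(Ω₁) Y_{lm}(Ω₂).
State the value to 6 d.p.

Expand P_3 via completeness: Σ_{m} conj(Y_{3,m}) at Ω₁ times Y_{3,m} at Ω₂ —
  term(m=-3) = (-0.036767, -0.020740)   from Y*(Ω₁)=(-0.153780, 0.143595), Y(Ω₂)=(0.060445, 0.191312)
  term(m=-2) = (0.116391, -0.098992)   from Y*(Ω₁)=(0.334880, 0.203672), Y(Ω₂)=(0.122473, -0.370093)
  term(m=-1) = (0.017418, 0.047365)   from Y*(Ω₁)=(0.057765, -0.206142), Y(Ω₂)=(-0.191085, 0.138041)
  term(m=+0) = (-0.065398, 0.000000)   from Y*(Ω₁)=(0.263800, -0.000000), Y(Ω₂)=(-0.247909, 0.000000)
  term(m=+1) = (0.017418, -0.047365)   from Y*(Ω₁)=(-0.057765, -0.206142), Y(Ω₂)=(0.191085, 0.138041)
  term(m=+2) = (0.116391, 0.098992)   from Y*(Ω₁)=(0.334880, -0.203672), Y(Ω₂)=(0.122473, 0.370093)
  term(m=+3) = (-0.036767, 0.020740)   from Y*(Ω₁)=(0.153780, 0.143595), Y(Ω₂)=(-0.060445, 0.191312)
Σ over m = (0.128687, 0.000000); ×(4π/7) → (0.231018, 0.000000). Real part: 0.231018

0.231018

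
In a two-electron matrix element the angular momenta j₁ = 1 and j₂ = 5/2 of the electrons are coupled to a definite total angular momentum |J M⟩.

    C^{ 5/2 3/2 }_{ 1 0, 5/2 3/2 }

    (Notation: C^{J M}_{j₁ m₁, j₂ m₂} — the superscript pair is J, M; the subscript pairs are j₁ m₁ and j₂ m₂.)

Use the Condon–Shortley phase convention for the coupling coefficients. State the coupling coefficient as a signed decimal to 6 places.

√[6·1!1!4!/7! · 1!1!4!1!4!1!] = √(576/35)
  +(−1)^0/∏(0,1,1,4,0,0)! = 1/24  (running 1/24)
  +(−1)^1/∏(1,0,0,3,1,1)! = -1/6  (running -1/8)
⟨..|..⟩ = √(576/35)·(-1/8) = -0.507093

−√(9/35) ≈ -0.507093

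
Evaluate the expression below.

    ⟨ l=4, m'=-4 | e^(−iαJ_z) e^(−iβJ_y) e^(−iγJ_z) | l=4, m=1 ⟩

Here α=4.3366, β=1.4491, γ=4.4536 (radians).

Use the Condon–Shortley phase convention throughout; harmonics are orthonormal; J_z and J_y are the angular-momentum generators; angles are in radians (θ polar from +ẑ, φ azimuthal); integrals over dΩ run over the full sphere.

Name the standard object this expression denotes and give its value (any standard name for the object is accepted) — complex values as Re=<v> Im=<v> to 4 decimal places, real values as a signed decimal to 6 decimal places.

Wigner D-matrix element, Re=0.3807 Im=0.1289

This is a Wigner D-matrix element — the rotation-matrix element ⟨l m'| R(α,β,γ) |l m⟩ in the angular-momentum basis.
First d^4_{-4,1}(β=1.4491), then the phase factors e^{-i(-4)α} and e^{-i(1)γ}:
With c≡cos(β/2)=0.748798 and s≡sin(β/2)=0.662799, N=[1·40320·120·6]^{1/2}=5387.986637
Admissible k: 5..5 (factorial args all ≥0)
  k=5: (−1)^0·5387.9866/(720)·0.7488^3·0.6628^5 = +0.401879
d^4_{-4,1}(1.4491) = +0.401879
D = (+0.067589-0.997713i)·(+0.401879)·(-0.255910+0.966701i) = +0.380657+0.128868i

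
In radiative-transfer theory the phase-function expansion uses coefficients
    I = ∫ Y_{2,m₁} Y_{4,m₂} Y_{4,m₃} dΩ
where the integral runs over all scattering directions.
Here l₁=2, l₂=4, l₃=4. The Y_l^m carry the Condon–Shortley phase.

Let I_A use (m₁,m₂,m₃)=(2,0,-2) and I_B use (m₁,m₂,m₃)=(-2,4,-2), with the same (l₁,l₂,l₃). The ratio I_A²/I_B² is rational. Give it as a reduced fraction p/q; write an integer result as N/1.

45/14

Same 2,4,4: normalisation and zero-m 3j drop out of the ratio.
A: Δ: 2! 2! 6! / 11! → 1/13860; sum: t=0:+1/192 = 1/192; 3j²(2 4 4; 2 0 -2) = Δ·Π!·Σ² = 3/77  (sign +1)
B: Δ: 2! 2! 6! / 11! → 1/13860; sum: t=2:+1/2880 = 1/2880; 3j²(2 4 4; -2 4 -2) = Δ·Π!·Σ² = 2/165  (sign +1)
I_A²/I_B² = (3/77)/(2/165) = 45/14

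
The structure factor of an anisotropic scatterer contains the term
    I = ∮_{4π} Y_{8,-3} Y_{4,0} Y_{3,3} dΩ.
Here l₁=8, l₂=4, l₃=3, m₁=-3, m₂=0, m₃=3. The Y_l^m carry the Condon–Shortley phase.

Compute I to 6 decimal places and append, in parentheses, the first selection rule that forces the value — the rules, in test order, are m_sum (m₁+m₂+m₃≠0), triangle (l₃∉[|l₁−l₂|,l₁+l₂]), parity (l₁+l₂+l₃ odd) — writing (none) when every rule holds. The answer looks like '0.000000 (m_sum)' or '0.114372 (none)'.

triangle: need 4≤l₃≤12, have 3; I=0

0.000000 (triangle)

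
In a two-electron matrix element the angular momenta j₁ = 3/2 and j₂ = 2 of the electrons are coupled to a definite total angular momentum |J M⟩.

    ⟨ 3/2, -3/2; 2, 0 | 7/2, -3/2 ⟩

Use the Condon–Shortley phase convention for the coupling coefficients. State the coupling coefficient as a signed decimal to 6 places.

+√(2/7) = +0.534522

√[8·0!3!4!/8! · 0!3!2!2!2!5!] = √(1152/7)
  +(−1)^0/∏(0,0,3,2,0,2)! = 1/24  (running 1/24)
⟨..|..⟩ = √(1152/7)·(1/24) = +0.534522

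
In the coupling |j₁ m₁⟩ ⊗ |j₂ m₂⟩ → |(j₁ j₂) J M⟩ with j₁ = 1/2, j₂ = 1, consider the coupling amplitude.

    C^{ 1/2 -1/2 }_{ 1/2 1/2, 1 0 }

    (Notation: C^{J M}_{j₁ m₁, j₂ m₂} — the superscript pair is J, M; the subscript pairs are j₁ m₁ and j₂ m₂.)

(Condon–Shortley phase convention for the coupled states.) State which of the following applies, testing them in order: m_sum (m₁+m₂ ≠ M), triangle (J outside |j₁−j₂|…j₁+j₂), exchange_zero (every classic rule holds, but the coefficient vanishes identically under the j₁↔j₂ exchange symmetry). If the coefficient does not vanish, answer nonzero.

m-sum: m₁+m₂ = 1/2+0 = 1/2, M = -1/2  ✗ ⇒ coefficient is 0

m_sum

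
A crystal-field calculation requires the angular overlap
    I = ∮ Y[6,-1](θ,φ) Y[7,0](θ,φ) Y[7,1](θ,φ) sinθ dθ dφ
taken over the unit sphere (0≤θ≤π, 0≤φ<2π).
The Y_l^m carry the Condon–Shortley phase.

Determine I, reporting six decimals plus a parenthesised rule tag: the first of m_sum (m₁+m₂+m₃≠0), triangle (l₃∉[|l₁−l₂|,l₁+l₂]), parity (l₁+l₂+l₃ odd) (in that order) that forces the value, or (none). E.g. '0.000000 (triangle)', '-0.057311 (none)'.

m-sum 0 ✓  L=20 even ✓  1≤7≤13 ✓
Π(2lᵢ+1) = 13×15×15 = 2925
triangle coeff Δ(6,7,7) = 1/2444321880
Σ_t [0,6]: t=0:+1/2612736000 t=1:−1/20736000 t=2:+1/1658880 t=3:−1/746496 t=4:+1/1658880 t=5:−1/20736000 t=6:+1/2612736000 = -1/4354560
(3j)²=1000/138567 [(6 7 7; 0 0 0)], sign=+1
Σ_t [1,6]: t=1:−1/124416000 t=2:+1/4147200 t=3:−1/995328 t=4:+1/1244160 t=5:−1/8294400 t=6:+1/435456000 = -1/11612160
(3j)²=125/92378 [(6 7 7; -1 0 1)], sign=-1
⇒ 4πI² = 4687500/164109517
I = (-1)√(4687500/164109517/(4π)) = -0.04767589
No selection rule forces the value: the integral is nonzero (none).

-0.047676 (none)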